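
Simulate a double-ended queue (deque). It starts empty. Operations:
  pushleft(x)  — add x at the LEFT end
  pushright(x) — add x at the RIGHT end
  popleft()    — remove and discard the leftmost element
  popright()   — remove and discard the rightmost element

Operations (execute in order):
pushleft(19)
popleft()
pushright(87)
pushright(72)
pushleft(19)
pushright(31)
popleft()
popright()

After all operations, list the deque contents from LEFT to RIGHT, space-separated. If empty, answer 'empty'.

Answer: 87 72

Derivation:
pushleft(19): [19]
popleft(): []
pushright(87): [87]
pushright(72): [87, 72]
pushleft(19): [19, 87, 72]
pushright(31): [19, 87, 72, 31]
popleft(): [87, 72, 31]
popright(): [87, 72]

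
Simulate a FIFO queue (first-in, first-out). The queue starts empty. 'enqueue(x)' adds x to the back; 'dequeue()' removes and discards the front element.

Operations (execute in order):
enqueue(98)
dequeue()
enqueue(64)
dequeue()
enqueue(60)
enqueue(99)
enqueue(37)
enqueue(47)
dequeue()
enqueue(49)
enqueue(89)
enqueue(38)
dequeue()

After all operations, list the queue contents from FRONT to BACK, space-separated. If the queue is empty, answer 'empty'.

enqueue(98): [98]
dequeue(): []
enqueue(64): [64]
dequeue(): []
enqueue(60): [60]
enqueue(99): [60, 99]
enqueue(37): [60, 99, 37]
enqueue(47): [60, 99, 37, 47]
dequeue(): [99, 37, 47]
enqueue(49): [99, 37, 47, 49]
enqueue(89): [99, 37, 47, 49, 89]
enqueue(38): [99, 37, 47, 49, 89, 38]
dequeue(): [37, 47, 49, 89, 38]

Answer: 37 47 49 89 38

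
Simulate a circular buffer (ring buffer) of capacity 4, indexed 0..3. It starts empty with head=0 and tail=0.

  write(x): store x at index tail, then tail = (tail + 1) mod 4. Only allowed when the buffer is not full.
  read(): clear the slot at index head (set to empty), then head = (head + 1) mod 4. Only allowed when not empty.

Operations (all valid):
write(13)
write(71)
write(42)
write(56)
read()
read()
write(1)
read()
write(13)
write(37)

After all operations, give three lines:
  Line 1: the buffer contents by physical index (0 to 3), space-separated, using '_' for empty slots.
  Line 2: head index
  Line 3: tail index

Answer: 1 13 37 56
3
3

Derivation:
write(13): buf=[13 _ _ _], head=0, tail=1, size=1
write(71): buf=[13 71 _ _], head=0, tail=2, size=2
write(42): buf=[13 71 42 _], head=0, tail=3, size=3
write(56): buf=[13 71 42 56], head=0, tail=0, size=4
read(): buf=[_ 71 42 56], head=1, tail=0, size=3
read(): buf=[_ _ 42 56], head=2, tail=0, size=2
write(1): buf=[1 _ 42 56], head=2, tail=1, size=3
read(): buf=[1 _ _ 56], head=3, tail=1, size=2
write(13): buf=[1 13 _ 56], head=3, tail=2, size=3
write(37): buf=[1 13 37 56], head=3, tail=3, size=4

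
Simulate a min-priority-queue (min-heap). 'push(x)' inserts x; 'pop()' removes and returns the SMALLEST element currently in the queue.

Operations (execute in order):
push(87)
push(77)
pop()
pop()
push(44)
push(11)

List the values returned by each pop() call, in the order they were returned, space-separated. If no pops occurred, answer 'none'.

push(87): heap contents = [87]
push(77): heap contents = [77, 87]
pop() → 77: heap contents = [87]
pop() → 87: heap contents = []
push(44): heap contents = [44]
push(11): heap contents = [11, 44]

Answer: 77 87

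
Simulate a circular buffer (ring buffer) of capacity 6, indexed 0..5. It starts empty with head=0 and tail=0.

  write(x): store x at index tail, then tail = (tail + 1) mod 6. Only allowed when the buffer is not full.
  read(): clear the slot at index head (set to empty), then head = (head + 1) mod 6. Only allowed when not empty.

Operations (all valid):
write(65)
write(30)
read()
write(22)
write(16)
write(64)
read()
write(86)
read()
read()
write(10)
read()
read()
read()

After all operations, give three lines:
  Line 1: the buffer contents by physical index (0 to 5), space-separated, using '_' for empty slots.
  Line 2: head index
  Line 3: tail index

Answer: _ _ _ _ _ _
1
1

Derivation:
write(65): buf=[65 _ _ _ _ _], head=0, tail=1, size=1
write(30): buf=[65 30 _ _ _ _], head=0, tail=2, size=2
read(): buf=[_ 30 _ _ _ _], head=1, tail=2, size=1
write(22): buf=[_ 30 22 _ _ _], head=1, tail=3, size=2
write(16): buf=[_ 30 22 16 _ _], head=1, tail=4, size=3
write(64): buf=[_ 30 22 16 64 _], head=1, tail=5, size=4
read(): buf=[_ _ 22 16 64 _], head=2, tail=5, size=3
write(86): buf=[_ _ 22 16 64 86], head=2, tail=0, size=4
read(): buf=[_ _ _ 16 64 86], head=3, tail=0, size=3
read(): buf=[_ _ _ _ 64 86], head=4, tail=0, size=2
write(10): buf=[10 _ _ _ 64 86], head=4, tail=1, size=3
read(): buf=[10 _ _ _ _ 86], head=5, tail=1, size=2
read(): buf=[10 _ _ _ _ _], head=0, tail=1, size=1
read(): buf=[_ _ _ _ _ _], head=1, tail=1, size=0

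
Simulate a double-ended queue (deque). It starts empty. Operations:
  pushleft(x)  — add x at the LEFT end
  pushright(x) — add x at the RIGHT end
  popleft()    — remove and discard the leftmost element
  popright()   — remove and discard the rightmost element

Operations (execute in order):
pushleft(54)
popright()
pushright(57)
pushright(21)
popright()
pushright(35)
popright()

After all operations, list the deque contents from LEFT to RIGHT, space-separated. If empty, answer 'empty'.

Answer: 57

Derivation:
pushleft(54): [54]
popright(): []
pushright(57): [57]
pushright(21): [57, 21]
popright(): [57]
pushright(35): [57, 35]
popright(): [57]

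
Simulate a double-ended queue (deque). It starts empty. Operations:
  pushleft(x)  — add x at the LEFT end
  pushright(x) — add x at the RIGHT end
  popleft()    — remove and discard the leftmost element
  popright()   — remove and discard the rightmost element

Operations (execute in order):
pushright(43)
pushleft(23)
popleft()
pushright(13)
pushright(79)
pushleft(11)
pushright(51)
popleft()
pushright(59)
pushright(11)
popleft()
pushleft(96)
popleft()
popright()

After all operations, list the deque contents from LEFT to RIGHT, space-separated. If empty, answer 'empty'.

Answer: 13 79 51 59

Derivation:
pushright(43): [43]
pushleft(23): [23, 43]
popleft(): [43]
pushright(13): [43, 13]
pushright(79): [43, 13, 79]
pushleft(11): [11, 43, 13, 79]
pushright(51): [11, 43, 13, 79, 51]
popleft(): [43, 13, 79, 51]
pushright(59): [43, 13, 79, 51, 59]
pushright(11): [43, 13, 79, 51, 59, 11]
popleft(): [13, 79, 51, 59, 11]
pushleft(96): [96, 13, 79, 51, 59, 11]
popleft(): [13, 79, 51, 59, 11]
popright(): [13, 79, 51, 59]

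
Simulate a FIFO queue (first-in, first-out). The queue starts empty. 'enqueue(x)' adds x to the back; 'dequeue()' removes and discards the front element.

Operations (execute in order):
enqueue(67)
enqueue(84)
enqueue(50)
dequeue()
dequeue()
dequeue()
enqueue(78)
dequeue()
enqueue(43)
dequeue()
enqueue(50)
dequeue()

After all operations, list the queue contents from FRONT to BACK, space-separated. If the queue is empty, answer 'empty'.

enqueue(67): [67]
enqueue(84): [67, 84]
enqueue(50): [67, 84, 50]
dequeue(): [84, 50]
dequeue(): [50]
dequeue(): []
enqueue(78): [78]
dequeue(): []
enqueue(43): [43]
dequeue(): []
enqueue(50): [50]
dequeue(): []

Answer: empty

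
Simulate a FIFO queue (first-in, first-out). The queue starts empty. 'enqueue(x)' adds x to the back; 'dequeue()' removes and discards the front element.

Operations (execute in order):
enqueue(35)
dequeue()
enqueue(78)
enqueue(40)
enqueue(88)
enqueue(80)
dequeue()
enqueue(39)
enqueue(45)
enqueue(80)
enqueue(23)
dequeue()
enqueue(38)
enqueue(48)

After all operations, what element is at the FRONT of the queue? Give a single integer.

enqueue(35): queue = [35]
dequeue(): queue = []
enqueue(78): queue = [78]
enqueue(40): queue = [78, 40]
enqueue(88): queue = [78, 40, 88]
enqueue(80): queue = [78, 40, 88, 80]
dequeue(): queue = [40, 88, 80]
enqueue(39): queue = [40, 88, 80, 39]
enqueue(45): queue = [40, 88, 80, 39, 45]
enqueue(80): queue = [40, 88, 80, 39, 45, 80]
enqueue(23): queue = [40, 88, 80, 39, 45, 80, 23]
dequeue(): queue = [88, 80, 39, 45, 80, 23]
enqueue(38): queue = [88, 80, 39, 45, 80, 23, 38]
enqueue(48): queue = [88, 80, 39, 45, 80, 23, 38, 48]

Answer: 88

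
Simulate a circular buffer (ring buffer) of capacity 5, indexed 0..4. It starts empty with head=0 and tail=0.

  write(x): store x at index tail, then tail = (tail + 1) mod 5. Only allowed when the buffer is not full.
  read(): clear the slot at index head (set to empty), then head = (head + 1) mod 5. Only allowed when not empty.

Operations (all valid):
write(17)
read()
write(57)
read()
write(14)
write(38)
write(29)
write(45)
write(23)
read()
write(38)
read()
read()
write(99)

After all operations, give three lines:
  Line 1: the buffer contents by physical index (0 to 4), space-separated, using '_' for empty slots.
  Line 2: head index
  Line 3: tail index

write(17): buf=[17 _ _ _ _], head=0, tail=1, size=1
read(): buf=[_ _ _ _ _], head=1, tail=1, size=0
write(57): buf=[_ 57 _ _ _], head=1, tail=2, size=1
read(): buf=[_ _ _ _ _], head=2, tail=2, size=0
write(14): buf=[_ _ 14 _ _], head=2, tail=3, size=1
write(38): buf=[_ _ 14 38 _], head=2, tail=4, size=2
write(29): buf=[_ _ 14 38 29], head=2, tail=0, size=3
write(45): buf=[45 _ 14 38 29], head=2, tail=1, size=4
write(23): buf=[45 23 14 38 29], head=2, tail=2, size=5
read(): buf=[45 23 _ 38 29], head=3, tail=2, size=4
write(38): buf=[45 23 38 38 29], head=3, tail=3, size=5
read(): buf=[45 23 38 _ 29], head=4, tail=3, size=4
read(): buf=[45 23 38 _ _], head=0, tail=3, size=3
write(99): buf=[45 23 38 99 _], head=0, tail=4, size=4

Answer: 45 23 38 99 _
0
4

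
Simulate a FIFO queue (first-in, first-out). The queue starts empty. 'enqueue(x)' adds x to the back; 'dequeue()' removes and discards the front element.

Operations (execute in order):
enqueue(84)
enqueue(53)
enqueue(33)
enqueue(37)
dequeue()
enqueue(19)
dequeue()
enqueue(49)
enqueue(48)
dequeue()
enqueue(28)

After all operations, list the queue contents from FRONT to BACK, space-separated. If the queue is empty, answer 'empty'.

enqueue(84): [84]
enqueue(53): [84, 53]
enqueue(33): [84, 53, 33]
enqueue(37): [84, 53, 33, 37]
dequeue(): [53, 33, 37]
enqueue(19): [53, 33, 37, 19]
dequeue(): [33, 37, 19]
enqueue(49): [33, 37, 19, 49]
enqueue(48): [33, 37, 19, 49, 48]
dequeue(): [37, 19, 49, 48]
enqueue(28): [37, 19, 49, 48, 28]

Answer: 37 19 49 48 28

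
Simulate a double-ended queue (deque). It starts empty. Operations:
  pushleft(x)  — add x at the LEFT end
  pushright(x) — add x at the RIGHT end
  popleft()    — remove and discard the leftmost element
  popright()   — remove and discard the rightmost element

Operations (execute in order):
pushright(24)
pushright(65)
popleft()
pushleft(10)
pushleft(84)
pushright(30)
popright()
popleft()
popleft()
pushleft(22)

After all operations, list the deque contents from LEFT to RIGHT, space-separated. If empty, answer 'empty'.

pushright(24): [24]
pushright(65): [24, 65]
popleft(): [65]
pushleft(10): [10, 65]
pushleft(84): [84, 10, 65]
pushright(30): [84, 10, 65, 30]
popright(): [84, 10, 65]
popleft(): [10, 65]
popleft(): [65]
pushleft(22): [22, 65]

Answer: 22 65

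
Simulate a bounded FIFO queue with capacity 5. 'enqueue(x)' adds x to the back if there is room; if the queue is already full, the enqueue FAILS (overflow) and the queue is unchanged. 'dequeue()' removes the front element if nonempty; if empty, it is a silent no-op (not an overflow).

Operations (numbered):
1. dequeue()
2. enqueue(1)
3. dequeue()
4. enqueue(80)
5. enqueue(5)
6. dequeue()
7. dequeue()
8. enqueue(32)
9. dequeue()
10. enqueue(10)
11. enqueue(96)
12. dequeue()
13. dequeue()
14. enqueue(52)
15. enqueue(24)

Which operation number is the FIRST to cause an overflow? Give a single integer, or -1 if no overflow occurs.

Answer: -1

Derivation:
1. dequeue(): empty, no-op, size=0
2. enqueue(1): size=1
3. dequeue(): size=0
4. enqueue(80): size=1
5. enqueue(5): size=2
6. dequeue(): size=1
7. dequeue(): size=0
8. enqueue(32): size=1
9. dequeue(): size=0
10. enqueue(10): size=1
11. enqueue(96): size=2
12. dequeue(): size=1
13. dequeue(): size=0
14. enqueue(52): size=1
15. enqueue(24): size=2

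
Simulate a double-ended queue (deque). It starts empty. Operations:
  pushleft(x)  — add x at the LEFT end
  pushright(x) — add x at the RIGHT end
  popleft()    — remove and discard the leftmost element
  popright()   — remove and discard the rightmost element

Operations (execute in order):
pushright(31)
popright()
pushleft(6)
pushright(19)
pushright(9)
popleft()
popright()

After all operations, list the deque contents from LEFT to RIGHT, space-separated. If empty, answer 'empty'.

pushright(31): [31]
popright(): []
pushleft(6): [6]
pushright(19): [6, 19]
pushright(9): [6, 19, 9]
popleft(): [19, 9]
popright(): [19]

Answer: 19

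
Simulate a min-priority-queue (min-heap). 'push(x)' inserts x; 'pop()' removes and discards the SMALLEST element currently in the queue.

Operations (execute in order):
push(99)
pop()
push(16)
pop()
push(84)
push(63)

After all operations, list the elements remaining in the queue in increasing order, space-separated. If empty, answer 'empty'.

Answer: 63 84

Derivation:
push(99): heap contents = [99]
pop() → 99: heap contents = []
push(16): heap contents = [16]
pop() → 16: heap contents = []
push(84): heap contents = [84]
push(63): heap contents = [63, 84]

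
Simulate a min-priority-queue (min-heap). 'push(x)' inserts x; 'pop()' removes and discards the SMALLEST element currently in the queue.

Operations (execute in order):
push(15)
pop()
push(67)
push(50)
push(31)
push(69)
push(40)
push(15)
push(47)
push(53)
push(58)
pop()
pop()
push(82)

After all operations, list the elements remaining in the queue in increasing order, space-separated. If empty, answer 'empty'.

push(15): heap contents = [15]
pop() → 15: heap contents = []
push(67): heap contents = [67]
push(50): heap contents = [50, 67]
push(31): heap contents = [31, 50, 67]
push(69): heap contents = [31, 50, 67, 69]
push(40): heap contents = [31, 40, 50, 67, 69]
push(15): heap contents = [15, 31, 40, 50, 67, 69]
push(47): heap contents = [15, 31, 40, 47, 50, 67, 69]
push(53): heap contents = [15, 31, 40, 47, 50, 53, 67, 69]
push(58): heap contents = [15, 31, 40, 47, 50, 53, 58, 67, 69]
pop() → 15: heap contents = [31, 40, 47, 50, 53, 58, 67, 69]
pop() → 31: heap contents = [40, 47, 50, 53, 58, 67, 69]
push(82): heap contents = [40, 47, 50, 53, 58, 67, 69, 82]

Answer: 40 47 50 53 58 67 69 82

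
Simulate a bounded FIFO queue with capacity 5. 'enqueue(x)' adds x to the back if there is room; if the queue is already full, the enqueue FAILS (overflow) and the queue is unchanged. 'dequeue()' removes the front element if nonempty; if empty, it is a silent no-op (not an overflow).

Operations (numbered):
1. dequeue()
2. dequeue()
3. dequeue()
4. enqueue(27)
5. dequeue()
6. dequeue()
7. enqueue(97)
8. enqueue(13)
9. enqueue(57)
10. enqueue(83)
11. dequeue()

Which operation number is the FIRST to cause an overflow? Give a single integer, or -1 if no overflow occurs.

Answer: -1

Derivation:
1. dequeue(): empty, no-op, size=0
2. dequeue(): empty, no-op, size=0
3. dequeue(): empty, no-op, size=0
4. enqueue(27): size=1
5. dequeue(): size=0
6. dequeue(): empty, no-op, size=0
7. enqueue(97): size=1
8. enqueue(13): size=2
9. enqueue(57): size=3
10. enqueue(83): size=4
11. dequeue(): size=3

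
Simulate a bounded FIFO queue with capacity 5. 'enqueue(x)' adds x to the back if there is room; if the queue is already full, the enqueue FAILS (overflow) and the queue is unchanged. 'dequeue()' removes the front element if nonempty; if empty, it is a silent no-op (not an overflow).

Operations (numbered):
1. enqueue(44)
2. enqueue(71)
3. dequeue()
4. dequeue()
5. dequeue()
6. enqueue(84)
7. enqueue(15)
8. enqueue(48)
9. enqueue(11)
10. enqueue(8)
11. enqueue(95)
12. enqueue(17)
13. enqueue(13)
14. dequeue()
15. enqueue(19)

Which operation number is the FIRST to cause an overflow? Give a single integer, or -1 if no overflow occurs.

1. enqueue(44): size=1
2. enqueue(71): size=2
3. dequeue(): size=1
4. dequeue(): size=0
5. dequeue(): empty, no-op, size=0
6. enqueue(84): size=1
7. enqueue(15): size=2
8. enqueue(48): size=3
9. enqueue(11): size=4
10. enqueue(8): size=5
11. enqueue(95): size=5=cap → OVERFLOW (fail)
12. enqueue(17): size=5=cap → OVERFLOW (fail)
13. enqueue(13): size=5=cap → OVERFLOW (fail)
14. dequeue(): size=4
15. enqueue(19): size=5

Answer: 11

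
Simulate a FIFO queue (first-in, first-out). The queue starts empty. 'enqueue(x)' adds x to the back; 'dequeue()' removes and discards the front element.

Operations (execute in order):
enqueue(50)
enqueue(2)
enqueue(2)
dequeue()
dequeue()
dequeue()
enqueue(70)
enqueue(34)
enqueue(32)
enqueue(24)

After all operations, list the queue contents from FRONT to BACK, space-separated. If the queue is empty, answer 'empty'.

enqueue(50): [50]
enqueue(2): [50, 2]
enqueue(2): [50, 2, 2]
dequeue(): [2, 2]
dequeue(): [2]
dequeue(): []
enqueue(70): [70]
enqueue(34): [70, 34]
enqueue(32): [70, 34, 32]
enqueue(24): [70, 34, 32, 24]

Answer: 70 34 32 24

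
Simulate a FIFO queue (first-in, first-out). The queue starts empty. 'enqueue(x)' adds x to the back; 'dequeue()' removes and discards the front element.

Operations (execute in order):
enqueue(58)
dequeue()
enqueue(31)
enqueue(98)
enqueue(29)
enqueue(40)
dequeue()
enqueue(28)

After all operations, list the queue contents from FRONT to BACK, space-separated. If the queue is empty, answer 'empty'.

enqueue(58): [58]
dequeue(): []
enqueue(31): [31]
enqueue(98): [31, 98]
enqueue(29): [31, 98, 29]
enqueue(40): [31, 98, 29, 40]
dequeue(): [98, 29, 40]
enqueue(28): [98, 29, 40, 28]

Answer: 98 29 40 28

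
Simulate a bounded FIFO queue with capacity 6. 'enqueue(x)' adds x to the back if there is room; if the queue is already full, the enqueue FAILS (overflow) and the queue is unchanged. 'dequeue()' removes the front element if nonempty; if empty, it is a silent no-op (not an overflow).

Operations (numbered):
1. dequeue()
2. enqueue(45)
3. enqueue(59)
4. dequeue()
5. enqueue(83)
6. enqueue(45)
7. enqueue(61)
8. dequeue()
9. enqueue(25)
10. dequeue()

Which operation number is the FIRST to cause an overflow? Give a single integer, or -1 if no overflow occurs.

Answer: -1

Derivation:
1. dequeue(): empty, no-op, size=0
2. enqueue(45): size=1
3. enqueue(59): size=2
4. dequeue(): size=1
5. enqueue(83): size=2
6. enqueue(45): size=3
7. enqueue(61): size=4
8. dequeue(): size=3
9. enqueue(25): size=4
10. dequeue(): size=3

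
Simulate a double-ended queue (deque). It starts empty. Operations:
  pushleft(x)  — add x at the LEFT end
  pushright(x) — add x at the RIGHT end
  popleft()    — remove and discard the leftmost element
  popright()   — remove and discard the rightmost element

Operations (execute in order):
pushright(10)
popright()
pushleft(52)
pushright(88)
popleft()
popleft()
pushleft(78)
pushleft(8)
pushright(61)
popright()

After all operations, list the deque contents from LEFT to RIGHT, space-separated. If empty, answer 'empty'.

pushright(10): [10]
popright(): []
pushleft(52): [52]
pushright(88): [52, 88]
popleft(): [88]
popleft(): []
pushleft(78): [78]
pushleft(8): [8, 78]
pushright(61): [8, 78, 61]
popright(): [8, 78]

Answer: 8 78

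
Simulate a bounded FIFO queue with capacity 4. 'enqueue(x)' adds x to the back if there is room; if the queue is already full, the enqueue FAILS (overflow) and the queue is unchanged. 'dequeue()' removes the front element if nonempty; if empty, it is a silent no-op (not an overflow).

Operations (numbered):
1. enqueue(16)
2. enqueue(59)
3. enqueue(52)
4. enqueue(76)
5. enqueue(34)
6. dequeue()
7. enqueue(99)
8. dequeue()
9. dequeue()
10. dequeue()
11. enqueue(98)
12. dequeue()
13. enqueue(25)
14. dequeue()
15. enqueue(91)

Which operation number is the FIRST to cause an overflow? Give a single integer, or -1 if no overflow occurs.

1. enqueue(16): size=1
2. enqueue(59): size=2
3. enqueue(52): size=3
4. enqueue(76): size=4
5. enqueue(34): size=4=cap → OVERFLOW (fail)
6. dequeue(): size=3
7. enqueue(99): size=4
8. dequeue(): size=3
9. dequeue(): size=2
10. dequeue(): size=1
11. enqueue(98): size=2
12. dequeue(): size=1
13. enqueue(25): size=2
14. dequeue(): size=1
15. enqueue(91): size=2

Answer: 5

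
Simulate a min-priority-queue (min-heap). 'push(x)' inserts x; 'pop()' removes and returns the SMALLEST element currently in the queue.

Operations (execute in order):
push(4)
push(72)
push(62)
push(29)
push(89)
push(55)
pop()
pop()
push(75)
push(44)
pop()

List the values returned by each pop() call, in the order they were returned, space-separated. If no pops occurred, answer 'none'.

Answer: 4 29 44

Derivation:
push(4): heap contents = [4]
push(72): heap contents = [4, 72]
push(62): heap contents = [4, 62, 72]
push(29): heap contents = [4, 29, 62, 72]
push(89): heap contents = [4, 29, 62, 72, 89]
push(55): heap contents = [4, 29, 55, 62, 72, 89]
pop() → 4: heap contents = [29, 55, 62, 72, 89]
pop() → 29: heap contents = [55, 62, 72, 89]
push(75): heap contents = [55, 62, 72, 75, 89]
push(44): heap contents = [44, 55, 62, 72, 75, 89]
pop() → 44: heap contents = [55, 62, 72, 75, 89]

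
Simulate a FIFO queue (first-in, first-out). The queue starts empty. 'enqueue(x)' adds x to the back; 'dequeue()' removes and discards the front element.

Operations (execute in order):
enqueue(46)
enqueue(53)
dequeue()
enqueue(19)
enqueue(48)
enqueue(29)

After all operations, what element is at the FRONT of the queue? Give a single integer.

Answer: 53

Derivation:
enqueue(46): queue = [46]
enqueue(53): queue = [46, 53]
dequeue(): queue = [53]
enqueue(19): queue = [53, 19]
enqueue(48): queue = [53, 19, 48]
enqueue(29): queue = [53, 19, 48, 29]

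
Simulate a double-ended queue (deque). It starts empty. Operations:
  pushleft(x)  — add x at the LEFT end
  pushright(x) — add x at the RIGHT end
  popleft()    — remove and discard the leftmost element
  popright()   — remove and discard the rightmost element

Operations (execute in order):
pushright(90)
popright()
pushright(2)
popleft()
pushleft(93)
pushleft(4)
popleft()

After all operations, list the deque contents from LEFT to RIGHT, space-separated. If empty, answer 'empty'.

Answer: 93

Derivation:
pushright(90): [90]
popright(): []
pushright(2): [2]
popleft(): []
pushleft(93): [93]
pushleft(4): [4, 93]
popleft(): [93]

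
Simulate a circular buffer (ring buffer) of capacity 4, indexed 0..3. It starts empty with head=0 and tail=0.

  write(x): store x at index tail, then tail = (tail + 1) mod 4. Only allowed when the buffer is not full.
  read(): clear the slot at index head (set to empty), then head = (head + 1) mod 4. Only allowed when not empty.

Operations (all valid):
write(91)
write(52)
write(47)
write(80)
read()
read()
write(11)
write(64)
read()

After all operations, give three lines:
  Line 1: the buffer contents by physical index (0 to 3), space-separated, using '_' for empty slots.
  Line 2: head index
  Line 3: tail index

write(91): buf=[91 _ _ _], head=0, tail=1, size=1
write(52): buf=[91 52 _ _], head=0, tail=2, size=2
write(47): buf=[91 52 47 _], head=0, tail=3, size=3
write(80): buf=[91 52 47 80], head=0, tail=0, size=4
read(): buf=[_ 52 47 80], head=1, tail=0, size=3
read(): buf=[_ _ 47 80], head=2, tail=0, size=2
write(11): buf=[11 _ 47 80], head=2, tail=1, size=3
write(64): buf=[11 64 47 80], head=2, tail=2, size=4
read(): buf=[11 64 _ 80], head=3, tail=2, size=3

Answer: 11 64 _ 80
3
2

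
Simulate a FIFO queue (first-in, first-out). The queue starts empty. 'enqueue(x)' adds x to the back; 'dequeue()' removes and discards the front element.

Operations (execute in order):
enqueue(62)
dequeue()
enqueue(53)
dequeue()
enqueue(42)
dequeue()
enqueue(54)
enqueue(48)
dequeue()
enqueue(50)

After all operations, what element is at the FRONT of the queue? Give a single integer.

enqueue(62): queue = [62]
dequeue(): queue = []
enqueue(53): queue = [53]
dequeue(): queue = []
enqueue(42): queue = [42]
dequeue(): queue = []
enqueue(54): queue = [54]
enqueue(48): queue = [54, 48]
dequeue(): queue = [48]
enqueue(50): queue = [48, 50]

Answer: 48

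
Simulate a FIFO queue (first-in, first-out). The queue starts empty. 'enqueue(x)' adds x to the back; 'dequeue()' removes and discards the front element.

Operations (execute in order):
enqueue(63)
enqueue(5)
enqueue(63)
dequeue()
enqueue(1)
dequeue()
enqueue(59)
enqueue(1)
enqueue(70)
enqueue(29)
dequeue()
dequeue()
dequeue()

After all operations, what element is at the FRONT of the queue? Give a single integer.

enqueue(63): queue = [63]
enqueue(5): queue = [63, 5]
enqueue(63): queue = [63, 5, 63]
dequeue(): queue = [5, 63]
enqueue(1): queue = [5, 63, 1]
dequeue(): queue = [63, 1]
enqueue(59): queue = [63, 1, 59]
enqueue(1): queue = [63, 1, 59, 1]
enqueue(70): queue = [63, 1, 59, 1, 70]
enqueue(29): queue = [63, 1, 59, 1, 70, 29]
dequeue(): queue = [1, 59, 1, 70, 29]
dequeue(): queue = [59, 1, 70, 29]
dequeue(): queue = [1, 70, 29]

Answer: 1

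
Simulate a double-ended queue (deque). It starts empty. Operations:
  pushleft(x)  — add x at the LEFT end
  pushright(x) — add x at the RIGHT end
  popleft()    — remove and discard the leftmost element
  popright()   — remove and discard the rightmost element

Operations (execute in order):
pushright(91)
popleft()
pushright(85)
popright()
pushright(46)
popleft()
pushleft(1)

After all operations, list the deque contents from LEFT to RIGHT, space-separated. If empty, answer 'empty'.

Answer: 1

Derivation:
pushright(91): [91]
popleft(): []
pushright(85): [85]
popright(): []
pushright(46): [46]
popleft(): []
pushleft(1): [1]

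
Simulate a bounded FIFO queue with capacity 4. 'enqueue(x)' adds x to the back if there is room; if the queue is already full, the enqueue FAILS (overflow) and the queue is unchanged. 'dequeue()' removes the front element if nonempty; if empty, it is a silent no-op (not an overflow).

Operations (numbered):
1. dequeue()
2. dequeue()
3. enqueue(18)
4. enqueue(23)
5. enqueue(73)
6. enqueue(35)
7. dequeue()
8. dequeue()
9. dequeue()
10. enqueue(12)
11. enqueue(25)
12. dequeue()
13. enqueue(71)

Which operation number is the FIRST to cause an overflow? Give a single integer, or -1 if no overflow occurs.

1. dequeue(): empty, no-op, size=0
2. dequeue(): empty, no-op, size=0
3. enqueue(18): size=1
4. enqueue(23): size=2
5. enqueue(73): size=3
6. enqueue(35): size=4
7. dequeue(): size=3
8. dequeue(): size=2
9. dequeue(): size=1
10. enqueue(12): size=2
11. enqueue(25): size=3
12. dequeue(): size=2
13. enqueue(71): size=3

Answer: -1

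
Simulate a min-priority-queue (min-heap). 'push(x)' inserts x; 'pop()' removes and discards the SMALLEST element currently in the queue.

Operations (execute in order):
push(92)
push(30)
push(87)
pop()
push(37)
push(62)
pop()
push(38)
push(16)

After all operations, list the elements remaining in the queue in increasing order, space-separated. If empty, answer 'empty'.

push(92): heap contents = [92]
push(30): heap contents = [30, 92]
push(87): heap contents = [30, 87, 92]
pop() → 30: heap contents = [87, 92]
push(37): heap contents = [37, 87, 92]
push(62): heap contents = [37, 62, 87, 92]
pop() → 37: heap contents = [62, 87, 92]
push(38): heap contents = [38, 62, 87, 92]
push(16): heap contents = [16, 38, 62, 87, 92]

Answer: 16 38 62 87 92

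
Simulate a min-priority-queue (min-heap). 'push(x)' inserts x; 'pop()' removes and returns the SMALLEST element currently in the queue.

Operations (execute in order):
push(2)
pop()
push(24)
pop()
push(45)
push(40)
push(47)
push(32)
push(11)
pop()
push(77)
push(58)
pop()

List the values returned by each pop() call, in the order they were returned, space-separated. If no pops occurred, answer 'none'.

Answer: 2 24 11 32

Derivation:
push(2): heap contents = [2]
pop() → 2: heap contents = []
push(24): heap contents = [24]
pop() → 24: heap contents = []
push(45): heap contents = [45]
push(40): heap contents = [40, 45]
push(47): heap contents = [40, 45, 47]
push(32): heap contents = [32, 40, 45, 47]
push(11): heap contents = [11, 32, 40, 45, 47]
pop() → 11: heap contents = [32, 40, 45, 47]
push(77): heap contents = [32, 40, 45, 47, 77]
push(58): heap contents = [32, 40, 45, 47, 58, 77]
pop() → 32: heap contents = [40, 45, 47, 58, 77]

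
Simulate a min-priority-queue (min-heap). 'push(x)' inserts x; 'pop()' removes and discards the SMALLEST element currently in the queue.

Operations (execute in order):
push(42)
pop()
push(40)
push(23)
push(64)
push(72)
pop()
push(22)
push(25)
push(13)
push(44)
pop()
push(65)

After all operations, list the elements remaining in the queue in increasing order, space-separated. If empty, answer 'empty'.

Answer: 22 25 40 44 64 65 72

Derivation:
push(42): heap contents = [42]
pop() → 42: heap contents = []
push(40): heap contents = [40]
push(23): heap contents = [23, 40]
push(64): heap contents = [23, 40, 64]
push(72): heap contents = [23, 40, 64, 72]
pop() → 23: heap contents = [40, 64, 72]
push(22): heap contents = [22, 40, 64, 72]
push(25): heap contents = [22, 25, 40, 64, 72]
push(13): heap contents = [13, 22, 25, 40, 64, 72]
push(44): heap contents = [13, 22, 25, 40, 44, 64, 72]
pop() → 13: heap contents = [22, 25, 40, 44, 64, 72]
push(65): heap contents = [22, 25, 40, 44, 64, 65, 72]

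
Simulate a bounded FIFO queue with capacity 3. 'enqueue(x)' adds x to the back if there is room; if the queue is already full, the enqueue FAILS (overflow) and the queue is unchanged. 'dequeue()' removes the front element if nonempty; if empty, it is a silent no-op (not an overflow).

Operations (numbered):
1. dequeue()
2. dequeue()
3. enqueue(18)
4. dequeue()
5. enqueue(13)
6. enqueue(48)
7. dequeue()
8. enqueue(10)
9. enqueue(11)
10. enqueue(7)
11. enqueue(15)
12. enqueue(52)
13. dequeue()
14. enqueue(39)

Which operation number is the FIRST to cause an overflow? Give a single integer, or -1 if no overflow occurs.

1. dequeue(): empty, no-op, size=0
2. dequeue(): empty, no-op, size=0
3. enqueue(18): size=1
4. dequeue(): size=0
5. enqueue(13): size=1
6. enqueue(48): size=2
7. dequeue(): size=1
8. enqueue(10): size=2
9. enqueue(11): size=3
10. enqueue(7): size=3=cap → OVERFLOW (fail)
11. enqueue(15): size=3=cap → OVERFLOW (fail)
12. enqueue(52): size=3=cap → OVERFLOW (fail)
13. dequeue(): size=2
14. enqueue(39): size=3

Answer: 10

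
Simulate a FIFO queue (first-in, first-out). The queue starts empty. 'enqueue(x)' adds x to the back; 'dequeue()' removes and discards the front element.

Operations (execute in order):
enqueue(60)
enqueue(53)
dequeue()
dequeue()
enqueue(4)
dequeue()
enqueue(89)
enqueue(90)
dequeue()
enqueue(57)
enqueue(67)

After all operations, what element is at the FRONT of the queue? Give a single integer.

Answer: 90

Derivation:
enqueue(60): queue = [60]
enqueue(53): queue = [60, 53]
dequeue(): queue = [53]
dequeue(): queue = []
enqueue(4): queue = [4]
dequeue(): queue = []
enqueue(89): queue = [89]
enqueue(90): queue = [89, 90]
dequeue(): queue = [90]
enqueue(57): queue = [90, 57]
enqueue(67): queue = [90, 57, 67]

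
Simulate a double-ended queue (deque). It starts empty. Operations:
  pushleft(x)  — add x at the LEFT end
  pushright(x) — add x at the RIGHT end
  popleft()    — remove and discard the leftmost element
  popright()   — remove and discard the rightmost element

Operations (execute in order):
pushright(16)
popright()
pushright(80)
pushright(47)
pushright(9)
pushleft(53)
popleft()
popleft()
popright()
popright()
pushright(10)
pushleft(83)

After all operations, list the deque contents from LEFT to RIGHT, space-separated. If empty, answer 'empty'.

pushright(16): [16]
popright(): []
pushright(80): [80]
pushright(47): [80, 47]
pushright(9): [80, 47, 9]
pushleft(53): [53, 80, 47, 9]
popleft(): [80, 47, 9]
popleft(): [47, 9]
popright(): [47]
popright(): []
pushright(10): [10]
pushleft(83): [83, 10]

Answer: 83 10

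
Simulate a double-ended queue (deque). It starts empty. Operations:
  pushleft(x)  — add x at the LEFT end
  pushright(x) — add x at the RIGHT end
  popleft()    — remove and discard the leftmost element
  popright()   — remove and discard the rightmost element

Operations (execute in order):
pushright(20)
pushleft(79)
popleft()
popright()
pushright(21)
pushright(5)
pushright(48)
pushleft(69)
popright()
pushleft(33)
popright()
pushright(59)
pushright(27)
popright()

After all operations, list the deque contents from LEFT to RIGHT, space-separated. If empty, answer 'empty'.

Answer: 33 69 21 59

Derivation:
pushright(20): [20]
pushleft(79): [79, 20]
popleft(): [20]
popright(): []
pushright(21): [21]
pushright(5): [21, 5]
pushright(48): [21, 5, 48]
pushleft(69): [69, 21, 5, 48]
popright(): [69, 21, 5]
pushleft(33): [33, 69, 21, 5]
popright(): [33, 69, 21]
pushright(59): [33, 69, 21, 59]
pushright(27): [33, 69, 21, 59, 27]
popright(): [33, 69, 21, 59]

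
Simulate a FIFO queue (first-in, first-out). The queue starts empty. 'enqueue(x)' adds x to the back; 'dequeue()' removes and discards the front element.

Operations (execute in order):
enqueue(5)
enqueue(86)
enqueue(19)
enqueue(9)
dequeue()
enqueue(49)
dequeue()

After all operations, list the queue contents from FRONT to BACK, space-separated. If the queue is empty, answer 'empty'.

enqueue(5): [5]
enqueue(86): [5, 86]
enqueue(19): [5, 86, 19]
enqueue(9): [5, 86, 19, 9]
dequeue(): [86, 19, 9]
enqueue(49): [86, 19, 9, 49]
dequeue(): [19, 9, 49]

Answer: 19 9 49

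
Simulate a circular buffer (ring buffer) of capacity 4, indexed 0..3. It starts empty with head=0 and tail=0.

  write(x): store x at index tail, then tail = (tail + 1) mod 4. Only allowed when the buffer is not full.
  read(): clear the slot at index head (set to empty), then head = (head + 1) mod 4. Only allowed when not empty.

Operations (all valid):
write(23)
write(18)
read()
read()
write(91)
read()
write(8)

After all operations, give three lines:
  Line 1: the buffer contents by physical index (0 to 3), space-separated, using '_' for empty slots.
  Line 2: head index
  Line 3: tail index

Answer: _ _ _ 8
3
0

Derivation:
write(23): buf=[23 _ _ _], head=0, tail=1, size=1
write(18): buf=[23 18 _ _], head=0, tail=2, size=2
read(): buf=[_ 18 _ _], head=1, tail=2, size=1
read(): buf=[_ _ _ _], head=2, tail=2, size=0
write(91): buf=[_ _ 91 _], head=2, tail=3, size=1
read(): buf=[_ _ _ _], head=3, tail=3, size=0
write(8): buf=[_ _ _ 8], head=3, tail=0, size=1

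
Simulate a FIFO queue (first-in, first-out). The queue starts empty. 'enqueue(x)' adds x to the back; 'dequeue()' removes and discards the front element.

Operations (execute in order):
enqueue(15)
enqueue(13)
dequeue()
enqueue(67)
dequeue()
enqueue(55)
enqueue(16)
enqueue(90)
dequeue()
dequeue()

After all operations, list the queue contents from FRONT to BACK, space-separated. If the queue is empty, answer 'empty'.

Answer: 16 90

Derivation:
enqueue(15): [15]
enqueue(13): [15, 13]
dequeue(): [13]
enqueue(67): [13, 67]
dequeue(): [67]
enqueue(55): [67, 55]
enqueue(16): [67, 55, 16]
enqueue(90): [67, 55, 16, 90]
dequeue(): [55, 16, 90]
dequeue(): [16, 90]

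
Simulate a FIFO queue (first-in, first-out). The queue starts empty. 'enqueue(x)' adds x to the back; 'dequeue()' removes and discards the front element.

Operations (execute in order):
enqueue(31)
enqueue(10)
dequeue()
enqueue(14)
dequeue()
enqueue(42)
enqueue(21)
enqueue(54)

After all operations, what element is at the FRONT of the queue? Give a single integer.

enqueue(31): queue = [31]
enqueue(10): queue = [31, 10]
dequeue(): queue = [10]
enqueue(14): queue = [10, 14]
dequeue(): queue = [14]
enqueue(42): queue = [14, 42]
enqueue(21): queue = [14, 42, 21]
enqueue(54): queue = [14, 42, 21, 54]

Answer: 14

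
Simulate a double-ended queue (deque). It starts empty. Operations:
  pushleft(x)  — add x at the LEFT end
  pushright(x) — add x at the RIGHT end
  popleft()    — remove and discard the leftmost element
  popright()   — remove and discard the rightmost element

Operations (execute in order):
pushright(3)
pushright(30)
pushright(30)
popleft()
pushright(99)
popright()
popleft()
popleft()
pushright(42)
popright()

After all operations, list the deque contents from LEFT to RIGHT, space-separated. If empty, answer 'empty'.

pushright(3): [3]
pushright(30): [3, 30]
pushright(30): [3, 30, 30]
popleft(): [30, 30]
pushright(99): [30, 30, 99]
popright(): [30, 30]
popleft(): [30]
popleft(): []
pushright(42): [42]
popright(): []

Answer: empty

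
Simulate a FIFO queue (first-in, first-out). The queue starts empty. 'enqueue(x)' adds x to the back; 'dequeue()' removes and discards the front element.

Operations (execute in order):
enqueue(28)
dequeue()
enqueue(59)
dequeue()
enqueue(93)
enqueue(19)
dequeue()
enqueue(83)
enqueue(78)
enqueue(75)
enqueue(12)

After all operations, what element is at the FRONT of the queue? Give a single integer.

enqueue(28): queue = [28]
dequeue(): queue = []
enqueue(59): queue = [59]
dequeue(): queue = []
enqueue(93): queue = [93]
enqueue(19): queue = [93, 19]
dequeue(): queue = [19]
enqueue(83): queue = [19, 83]
enqueue(78): queue = [19, 83, 78]
enqueue(75): queue = [19, 83, 78, 75]
enqueue(12): queue = [19, 83, 78, 75, 12]

Answer: 19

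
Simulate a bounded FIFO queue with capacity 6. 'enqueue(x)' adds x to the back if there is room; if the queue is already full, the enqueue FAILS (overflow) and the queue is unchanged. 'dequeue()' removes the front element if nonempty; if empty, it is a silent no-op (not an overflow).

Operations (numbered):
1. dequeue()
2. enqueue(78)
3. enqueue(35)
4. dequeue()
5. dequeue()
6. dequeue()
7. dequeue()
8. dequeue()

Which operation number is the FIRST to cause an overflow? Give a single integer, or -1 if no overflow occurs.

1. dequeue(): empty, no-op, size=0
2. enqueue(78): size=1
3. enqueue(35): size=2
4. dequeue(): size=1
5. dequeue(): size=0
6. dequeue(): empty, no-op, size=0
7. dequeue(): empty, no-op, size=0
8. dequeue(): empty, no-op, size=0

Answer: -1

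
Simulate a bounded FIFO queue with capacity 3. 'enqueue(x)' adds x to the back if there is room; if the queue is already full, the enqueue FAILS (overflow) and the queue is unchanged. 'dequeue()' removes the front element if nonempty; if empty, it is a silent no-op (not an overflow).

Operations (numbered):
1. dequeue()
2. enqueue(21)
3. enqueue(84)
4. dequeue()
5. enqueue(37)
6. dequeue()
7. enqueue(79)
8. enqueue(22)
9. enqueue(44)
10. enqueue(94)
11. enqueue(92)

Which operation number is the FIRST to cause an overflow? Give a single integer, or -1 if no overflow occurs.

1. dequeue(): empty, no-op, size=0
2. enqueue(21): size=1
3. enqueue(84): size=2
4. dequeue(): size=1
5. enqueue(37): size=2
6. dequeue(): size=1
7. enqueue(79): size=2
8. enqueue(22): size=3
9. enqueue(44): size=3=cap → OVERFLOW (fail)
10. enqueue(94): size=3=cap → OVERFLOW (fail)
11. enqueue(92): size=3=cap → OVERFLOW (fail)

Answer: 9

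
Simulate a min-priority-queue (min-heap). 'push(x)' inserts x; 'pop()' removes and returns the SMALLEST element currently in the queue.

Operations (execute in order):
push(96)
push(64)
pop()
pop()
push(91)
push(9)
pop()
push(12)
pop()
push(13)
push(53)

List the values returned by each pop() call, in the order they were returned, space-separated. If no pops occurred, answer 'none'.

push(96): heap contents = [96]
push(64): heap contents = [64, 96]
pop() → 64: heap contents = [96]
pop() → 96: heap contents = []
push(91): heap contents = [91]
push(9): heap contents = [9, 91]
pop() → 9: heap contents = [91]
push(12): heap contents = [12, 91]
pop() → 12: heap contents = [91]
push(13): heap contents = [13, 91]
push(53): heap contents = [13, 53, 91]

Answer: 64 96 9 12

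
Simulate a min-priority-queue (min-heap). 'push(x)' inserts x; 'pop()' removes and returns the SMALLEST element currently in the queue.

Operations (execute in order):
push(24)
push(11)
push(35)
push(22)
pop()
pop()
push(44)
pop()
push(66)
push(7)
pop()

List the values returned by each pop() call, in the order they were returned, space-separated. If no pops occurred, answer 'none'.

push(24): heap contents = [24]
push(11): heap contents = [11, 24]
push(35): heap contents = [11, 24, 35]
push(22): heap contents = [11, 22, 24, 35]
pop() → 11: heap contents = [22, 24, 35]
pop() → 22: heap contents = [24, 35]
push(44): heap contents = [24, 35, 44]
pop() → 24: heap contents = [35, 44]
push(66): heap contents = [35, 44, 66]
push(7): heap contents = [7, 35, 44, 66]
pop() → 7: heap contents = [35, 44, 66]

Answer: 11 22 24 7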